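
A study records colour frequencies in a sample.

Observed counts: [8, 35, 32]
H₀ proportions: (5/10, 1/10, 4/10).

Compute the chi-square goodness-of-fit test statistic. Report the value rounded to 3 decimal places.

n = 75; E_i = n·p_i = [37.50, 7.50, 30.00]
χ² = (8−37.50)²/37.50 + (35−7.50)²/7.50 + (32−30.00)²/30.00 = 124.1733
df = 2

test statistic = 124.173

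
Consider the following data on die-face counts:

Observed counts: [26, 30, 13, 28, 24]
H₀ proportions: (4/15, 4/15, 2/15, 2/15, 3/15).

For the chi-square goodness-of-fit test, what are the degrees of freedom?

df = k − 1 = 5 − 1 = 4

degrees of freedom = 4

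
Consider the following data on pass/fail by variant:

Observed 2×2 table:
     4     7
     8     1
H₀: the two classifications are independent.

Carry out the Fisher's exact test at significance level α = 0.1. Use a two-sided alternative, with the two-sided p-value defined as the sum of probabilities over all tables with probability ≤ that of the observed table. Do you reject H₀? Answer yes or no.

reject H₀: yes

Margins: r₁=11, r₂=9, c₁=12, c₂=8, n=20
p_obs = C(11,4)·C(9,8)/C(20,12); sum pmf over tables with pmf ≤ p_obs
p-value (two-sided) = 0.02810
At α=0.1: p < α → reject H₀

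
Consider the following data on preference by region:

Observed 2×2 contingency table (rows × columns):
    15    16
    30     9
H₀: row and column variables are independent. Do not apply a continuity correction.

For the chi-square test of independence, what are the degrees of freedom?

df = (r−1)(c−1) = (2−1)·(2−1) = 1

degrees of freedom = 1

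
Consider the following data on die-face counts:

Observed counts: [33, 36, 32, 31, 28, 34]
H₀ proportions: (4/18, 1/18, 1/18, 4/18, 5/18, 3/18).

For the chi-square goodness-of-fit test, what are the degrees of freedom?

df = k − 1 = 6 − 1 = 5

degrees of freedom = 5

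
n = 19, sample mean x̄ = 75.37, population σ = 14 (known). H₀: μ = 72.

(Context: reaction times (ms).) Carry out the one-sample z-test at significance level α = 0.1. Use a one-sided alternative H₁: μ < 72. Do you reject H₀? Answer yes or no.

SE = σ/√n = 14/√19 = 3.2118
z = (x̄−μ₀)/SE = (75.37−72)/3.2118 = 1.0492
p-value (one-sided, H₁ less) = 0.85297
At α=0.1: p ≥ α → fail to reject H₀

reject H₀: no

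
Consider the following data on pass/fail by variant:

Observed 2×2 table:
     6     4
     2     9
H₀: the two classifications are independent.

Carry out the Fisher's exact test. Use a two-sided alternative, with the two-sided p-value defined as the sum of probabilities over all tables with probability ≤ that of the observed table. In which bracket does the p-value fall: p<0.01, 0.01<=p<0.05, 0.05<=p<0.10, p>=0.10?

p-value bracket: 0.05<=p<0.10

Margins: r₁=10, r₂=11, c₁=8, c₂=13, n=21
p_obs = C(10,6)·C(11,2)/C(21,8); sum pmf over tables with pmf ≤ p_obs
p-value (two-sided) = 0.08050
→ bracket: 0.05<=p<0.10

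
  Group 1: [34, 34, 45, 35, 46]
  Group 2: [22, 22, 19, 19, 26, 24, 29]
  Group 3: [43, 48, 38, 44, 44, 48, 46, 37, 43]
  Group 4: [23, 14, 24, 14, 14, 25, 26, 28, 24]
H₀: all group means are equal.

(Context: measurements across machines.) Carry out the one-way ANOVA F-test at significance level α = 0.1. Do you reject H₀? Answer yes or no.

reject H₀: yes

Group means [38.80, 23.00, 43.44, 21.33], grand mean 31.267
SSB = Σnᵢ(x̄ᵢ−x̄)² = 2984.844; SSW = ΣΣ(x−x̄ᵢ)² = 609.022
MSB = 2984.844/3 = 994.9481; MSW = 609.022/26 = 23.4239
F = MSB/MSW = 42.4757
df = (3, 26)
p-value (upper-tail) = 0.00000
At α=0.1: p < α → reject H₀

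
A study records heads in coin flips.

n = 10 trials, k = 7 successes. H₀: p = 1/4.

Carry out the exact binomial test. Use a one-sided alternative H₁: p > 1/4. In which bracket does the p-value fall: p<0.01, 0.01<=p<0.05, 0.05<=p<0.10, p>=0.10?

p-value bracket: p<0.01

Exact binomial: n=10, k=7, p₀=1/4=0.2500
P(X≥7) from Σ C(n,i)·p₀^i·(1−p₀)^(n−i)
p-value (one-sided, H₁ greater) = 0.00351
→ bracket: p<0.01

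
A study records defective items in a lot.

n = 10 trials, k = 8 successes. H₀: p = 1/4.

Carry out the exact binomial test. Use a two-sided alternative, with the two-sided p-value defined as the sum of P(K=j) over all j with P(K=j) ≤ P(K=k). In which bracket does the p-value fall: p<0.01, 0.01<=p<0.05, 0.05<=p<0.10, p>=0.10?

Exact binomial: n=10, k=8, p₀=1/4=0.2500
P(X=j) = C(n,j)·p₀^j·(1−p₀)^(n−j); p = Σ P(X=j) over j with P(X=j) ≤ P(X=8)
p-value (two-sided) = 0.00042
→ bracket: p<0.01

p-value bracket: p<0.01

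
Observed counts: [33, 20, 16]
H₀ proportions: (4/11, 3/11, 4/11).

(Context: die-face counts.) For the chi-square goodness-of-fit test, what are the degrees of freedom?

df = k − 1 = 3 − 1 = 2

degrees of freedom = 2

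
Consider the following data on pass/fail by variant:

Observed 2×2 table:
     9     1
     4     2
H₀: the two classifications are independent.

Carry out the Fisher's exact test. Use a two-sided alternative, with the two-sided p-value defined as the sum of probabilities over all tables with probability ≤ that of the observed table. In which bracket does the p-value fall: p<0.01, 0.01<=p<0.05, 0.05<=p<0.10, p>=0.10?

p-value bracket: p>=0.10

Margins: r₁=10, r₂=6, c₁=13, c₂=3, n=16
p_obs = C(10,9)·C(6,4)/C(16,13); sum pmf over tables with pmf ≤ p_obs
p-value (two-sided) = 0.51786
→ bracket: p>=0.10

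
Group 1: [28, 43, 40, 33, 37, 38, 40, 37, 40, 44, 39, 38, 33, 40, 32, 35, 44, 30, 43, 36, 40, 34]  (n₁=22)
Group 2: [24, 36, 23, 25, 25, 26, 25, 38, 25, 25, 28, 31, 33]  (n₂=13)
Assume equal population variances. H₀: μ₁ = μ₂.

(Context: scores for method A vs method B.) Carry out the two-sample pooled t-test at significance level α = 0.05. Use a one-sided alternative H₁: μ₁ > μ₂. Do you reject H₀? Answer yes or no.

reject H₀: yes

x̄₁=37.455, s₁=4.459, n₁=22
x̄₂=28.000, s₂=4.899, n₂=13
s_p² = [21·4.459² + 12·4.899²]/33 = 21.3774
SE = √(s_p²·(1/22+1/13)) = 1.6174
t = (37.455−28.000)/1.6174 = 5.8454
df = 33
p-value (one-sided, H₁ greater) = 0.00000
At α=0.05: p < α → reject H₀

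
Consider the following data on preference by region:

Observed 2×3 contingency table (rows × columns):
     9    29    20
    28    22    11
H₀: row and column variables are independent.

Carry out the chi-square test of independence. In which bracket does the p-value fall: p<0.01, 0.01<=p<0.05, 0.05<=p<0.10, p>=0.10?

p-value bracket: p<0.01

Row totals [58, 61], col totals [37, 51, 31], n=119
χ² = (9−18.03)²/18.03 + (29−24.86)²/24.86 + (20−15.11)²/15.11 + (28−18.97)²/18.97 + (22−26.14)²/26.14 + (11−15.89)²/15.89 = 13.2632
df = 2
p-value (upper-tail) = 0.00132
→ bracket: p<0.01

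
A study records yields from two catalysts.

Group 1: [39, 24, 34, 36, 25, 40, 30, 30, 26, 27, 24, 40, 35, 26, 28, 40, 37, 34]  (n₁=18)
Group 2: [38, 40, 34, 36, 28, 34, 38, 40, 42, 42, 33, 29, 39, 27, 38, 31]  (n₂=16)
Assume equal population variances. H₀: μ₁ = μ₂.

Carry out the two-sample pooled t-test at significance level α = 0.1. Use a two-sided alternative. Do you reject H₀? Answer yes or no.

x̄₁=31.944, s₁=5.926, n₁=18
x̄₂=35.562, s₂=4.885, n₂=16
s_p² = [17·5.926² + 15·4.885²]/32 = 29.8401
SE = √(s_p²·(1/18+1/16)) = 1.8769
t = (31.944−35.562)/1.8769 = -1.9277
df = 32
p-value (two-sided) = 0.06281
At α=0.1: p < α → reject H₀

reject H₀: yes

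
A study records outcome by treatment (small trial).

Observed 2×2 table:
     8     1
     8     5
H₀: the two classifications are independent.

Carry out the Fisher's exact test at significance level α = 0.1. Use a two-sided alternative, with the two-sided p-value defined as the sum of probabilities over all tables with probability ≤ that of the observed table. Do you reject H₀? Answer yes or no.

Margins: r₁=9, r₂=13, c₁=16, c₂=6, n=22
p_obs = C(9,8)·C(13,8)/C(22,16); sum pmf over tables with pmf ≤ p_obs
p-value (two-sided) = 0.33304
At α=0.1: p ≥ α → fail to reject H₀

reject H₀: no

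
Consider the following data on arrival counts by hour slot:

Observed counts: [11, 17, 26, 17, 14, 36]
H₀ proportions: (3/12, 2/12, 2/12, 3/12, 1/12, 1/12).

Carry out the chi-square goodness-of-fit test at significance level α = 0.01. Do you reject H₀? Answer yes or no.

reject H₀: yes

n = 121; E_i = n·p_i = [30.25, 20.17, 20.17, 30.25, 10.08, 10.08]
χ² = (11−30.25)²/30.25 + (17−20.17)²/20.17 + (26−20.17)²/20.17 + (17−30.25)²/30.25 + (14−10.08)²/10.08 + (36−10.08)²/10.08 = 88.3719
df = 5
p-value (upper-tail) = 0.00000
At α=0.01: p < α → reject H₀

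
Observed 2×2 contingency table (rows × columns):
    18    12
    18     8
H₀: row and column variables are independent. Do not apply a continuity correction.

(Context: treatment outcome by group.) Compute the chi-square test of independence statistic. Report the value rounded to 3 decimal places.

test statistic = 0.517

Row totals [30, 26], col totals [36, 20], n=56
χ² = (18−19.29)²/19.29 + (12−10.71)²/10.71 + (18−16.71)²/16.71 + (8−9.29)²/9.29 = 0.5169
df = 1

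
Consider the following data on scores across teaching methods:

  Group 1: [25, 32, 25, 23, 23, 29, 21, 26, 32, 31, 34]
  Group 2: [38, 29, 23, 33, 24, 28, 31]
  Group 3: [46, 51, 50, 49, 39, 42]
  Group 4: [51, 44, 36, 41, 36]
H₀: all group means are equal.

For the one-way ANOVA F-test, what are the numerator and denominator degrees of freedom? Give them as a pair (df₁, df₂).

degrees of freedom = [3, 25]

k = 4 groups, N = 29 total
df = (k−1, N−k) = (4−1, 29−4) = (3, 25)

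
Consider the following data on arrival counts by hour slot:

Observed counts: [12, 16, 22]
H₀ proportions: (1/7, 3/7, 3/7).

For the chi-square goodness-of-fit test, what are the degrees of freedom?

df = k − 1 = 3 − 1 = 2

degrees of freedom = 2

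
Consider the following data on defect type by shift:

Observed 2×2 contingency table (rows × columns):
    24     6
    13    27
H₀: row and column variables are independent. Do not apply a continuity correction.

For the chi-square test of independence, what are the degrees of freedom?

df = (r−1)(c−1) = (2−1)·(2−1) = 1

degrees of freedom = 1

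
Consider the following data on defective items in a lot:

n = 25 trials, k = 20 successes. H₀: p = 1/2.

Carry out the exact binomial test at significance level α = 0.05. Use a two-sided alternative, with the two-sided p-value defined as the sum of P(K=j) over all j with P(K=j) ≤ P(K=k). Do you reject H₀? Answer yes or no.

Exact binomial: n=25, k=20, p₀=1/2=0.5000
P(X=j) = C(n,j)·p₀^j·(1−p₀)^(n−j); p = Σ P(X=j) over j with P(X=j) ≤ P(X=20)
p-value (two-sided) = 0.00408
At α=0.05: p < α → reject H₀

reject H₀: yes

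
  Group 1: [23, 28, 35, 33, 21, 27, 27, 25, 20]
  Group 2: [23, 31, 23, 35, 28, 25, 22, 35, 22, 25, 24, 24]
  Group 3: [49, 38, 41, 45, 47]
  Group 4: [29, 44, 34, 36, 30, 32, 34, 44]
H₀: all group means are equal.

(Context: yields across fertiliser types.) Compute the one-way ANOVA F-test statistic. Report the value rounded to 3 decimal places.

Group means [26.56, 26.42, 44.00, 35.38], grand mean 31.147
SSB = Σnᵢ(x̄ᵢ−x̄)² = 1427.251; SSW = ΣΣ(x−x̄ᵢ)² = 767.014
MSB = 1427.251/3 = 475.7503; MSW = 767.014/30 = 25.5671
F = MSB/MSW = 18.6079
df = (3, 30)

test statistic = 18.608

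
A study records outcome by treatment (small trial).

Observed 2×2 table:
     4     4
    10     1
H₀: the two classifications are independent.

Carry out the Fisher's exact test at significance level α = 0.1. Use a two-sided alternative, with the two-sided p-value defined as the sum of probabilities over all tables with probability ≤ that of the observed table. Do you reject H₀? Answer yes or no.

reject H₀: no

Margins: r₁=8, r₂=11, c₁=14, c₂=5, n=19
p_obs = C(8,4)·C(11,10)/C(19,14); sum pmf over tables with pmf ≤ p_obs
p-value (two-sided) = 0.11077
At α=0.1: p ≥ α → fail to reject H₀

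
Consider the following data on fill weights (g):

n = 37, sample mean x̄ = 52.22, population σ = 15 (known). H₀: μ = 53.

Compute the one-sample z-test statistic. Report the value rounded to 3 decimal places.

test statistic = -0.316

SE = σ/√n = 15/√37 = 2.4660
z = (x̄−μ₀)/SE = (52.22−53)/2.4660 = -0.3163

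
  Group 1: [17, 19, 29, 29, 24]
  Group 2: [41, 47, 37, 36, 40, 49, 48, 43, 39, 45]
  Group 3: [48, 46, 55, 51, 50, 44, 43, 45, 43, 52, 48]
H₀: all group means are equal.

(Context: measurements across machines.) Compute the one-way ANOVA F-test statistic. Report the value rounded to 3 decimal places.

Group means [23.60, 42.50, 47.73], grand mean 41.077
SSB = Σnᵢ(x̄ᵢ−x̄)² = 2033.964; SSW = ΣΣ(x−x̄ᵢ)² = 471.882
MSB = 2033.964/2 = 1016.9822; MSW = 471.882/23 = 20.5166
F = MSB/MSW = 49.5687
df = (2, 23)

test statistic = 49.569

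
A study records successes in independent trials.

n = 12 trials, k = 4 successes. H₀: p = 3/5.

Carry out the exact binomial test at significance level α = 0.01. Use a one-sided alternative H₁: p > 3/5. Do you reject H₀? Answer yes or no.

reject H₀: no

Exact binomial: n=12, k=4, p₀=3/5=0.6000
P(X≥4) from Σ C(n,i)·p₀^i·(1−p₀)^(n−i)
p-value (one-sided, H₁ greater) = 0.98473
At α=0.01: p ≥ α → fail to reject H₀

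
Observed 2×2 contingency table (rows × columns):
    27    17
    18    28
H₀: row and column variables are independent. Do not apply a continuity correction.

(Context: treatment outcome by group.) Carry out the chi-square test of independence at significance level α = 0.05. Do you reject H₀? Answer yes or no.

reject H₀: yes

Row totals [44, 46], col totals [45, 45], n=90
χ² = (27−22.00)²/22.00 + (17−22.00)²/22.00 + (18−23.00)²/23.00 + (28−23.00)²/23.00 = 4.4466
df = 1
p-value (upper-tail) = 0.03497
At α=0.05: p < α → reject H₀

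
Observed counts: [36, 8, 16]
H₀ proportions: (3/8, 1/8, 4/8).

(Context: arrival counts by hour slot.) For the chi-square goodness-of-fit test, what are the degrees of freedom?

degrees of freedom = 2

df = k − 1 = 3 − 1 = 2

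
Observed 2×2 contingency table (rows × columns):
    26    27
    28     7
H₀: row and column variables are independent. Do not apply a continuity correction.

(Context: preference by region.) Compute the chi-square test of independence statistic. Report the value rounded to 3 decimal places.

test statistic = 8.513

Row totals [53, 35], col totals [54, 34], n=88
χ² = (26−32.52)²/32.52 + (27−20.48)²/20.48 + (28−21.48)²/21.48 + (7−13.52)²/13.52 = 8.5131
df = 1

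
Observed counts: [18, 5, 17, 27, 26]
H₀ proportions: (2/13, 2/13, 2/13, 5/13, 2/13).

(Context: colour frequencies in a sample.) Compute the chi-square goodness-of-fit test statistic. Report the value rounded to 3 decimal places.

test statistic = 19.219

n = 93; E_i = n·p_i = [14.31, 14.31, 14.31, 35.77, 14.31]
χ² = (18−14.31)²/14.31 + (5−14.31)²/14.31 + (17−14.31)²/14.31 + (27−35.77)²/35.77 + (26−14.31)²/14.31 = 19.2194
df = 4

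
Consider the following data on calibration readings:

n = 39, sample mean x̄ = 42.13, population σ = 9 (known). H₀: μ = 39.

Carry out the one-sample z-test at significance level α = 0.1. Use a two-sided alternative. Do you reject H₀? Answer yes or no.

SE = σ/√n = 9/√39 = 1.4412
z = (x̄−μ₀)/SE = (42.13−39)/1.4412 = 2.1719
p-value (two-sided) = 0.02987
At α=0.1: p < α → reject H₀

reject H₀: yes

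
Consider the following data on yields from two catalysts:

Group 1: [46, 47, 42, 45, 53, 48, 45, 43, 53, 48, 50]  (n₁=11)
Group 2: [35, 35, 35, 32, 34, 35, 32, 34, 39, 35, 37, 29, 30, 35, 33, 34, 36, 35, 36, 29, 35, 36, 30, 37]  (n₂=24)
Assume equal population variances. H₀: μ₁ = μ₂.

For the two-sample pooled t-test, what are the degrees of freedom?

degrees of freedom = 33

df = n₁ + n₂ − 2 = 11 + 24 − 2 = 33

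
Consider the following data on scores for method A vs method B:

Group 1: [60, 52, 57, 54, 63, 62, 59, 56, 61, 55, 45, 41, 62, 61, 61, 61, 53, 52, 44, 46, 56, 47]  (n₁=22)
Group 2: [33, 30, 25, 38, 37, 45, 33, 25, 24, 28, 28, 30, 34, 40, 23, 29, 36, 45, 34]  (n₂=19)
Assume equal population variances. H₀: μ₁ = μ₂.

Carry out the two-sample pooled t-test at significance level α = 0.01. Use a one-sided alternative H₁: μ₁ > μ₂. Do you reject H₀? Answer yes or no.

reject H₀: yes

x̄₁=54.909, s₁=6.683, n₁=22
x̄₂=32.474, s₂=6.569, n₂=19
s_p² = [21·6.683² + 18·6.569²]/39 = 43.9629
SE = √(s_p²·(1/22+1/19)) = 2.0766
t = (54.909−32.474)/2.0766 = 10.8041
df = 39
p-value (one-sided, H₁ greater) = 0.00000
At α=0.01: p < α → reject H₀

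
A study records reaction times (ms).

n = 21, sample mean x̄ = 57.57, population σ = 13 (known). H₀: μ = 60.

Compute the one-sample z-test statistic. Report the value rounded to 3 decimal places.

SE = σ/√n = 13/√21 = 2.8368
z = (x̄−μ₀)/SE = (57.57−60)/2.8368 = -0.8566

test statistic = -0.857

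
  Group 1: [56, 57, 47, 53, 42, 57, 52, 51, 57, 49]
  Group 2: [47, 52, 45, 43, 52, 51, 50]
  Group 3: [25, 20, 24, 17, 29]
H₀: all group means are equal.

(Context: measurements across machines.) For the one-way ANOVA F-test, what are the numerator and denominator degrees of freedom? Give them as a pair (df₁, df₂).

degrees of freedom = [2, 19]

k = 3 groups, N = 22 total
df = (k−1, N−k) = (3−1, 22−3) = (2, 19)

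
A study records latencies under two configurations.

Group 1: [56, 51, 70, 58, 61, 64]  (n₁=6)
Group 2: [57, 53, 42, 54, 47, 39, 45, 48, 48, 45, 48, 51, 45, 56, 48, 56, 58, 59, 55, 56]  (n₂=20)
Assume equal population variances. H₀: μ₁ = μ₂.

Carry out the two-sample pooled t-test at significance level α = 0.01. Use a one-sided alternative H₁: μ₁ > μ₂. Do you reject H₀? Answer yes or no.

x̄₁=60.000, s₁=6.603, n₁=6
x̄₂=50.500, s₂=5.772, n₂=20
s_p² = [5·6.603² + 19·5.772²]/24 = 35.4583
SE = √(s_p²·(1/6+1/20)) = 2.7718
t = (60.000−50.500)/2.7718 = 3.4274
df = 24
p-value (one-sided, H₁ greater) = 0.00110
At α=0.01: p < α → reject H₀

reject H₀: yes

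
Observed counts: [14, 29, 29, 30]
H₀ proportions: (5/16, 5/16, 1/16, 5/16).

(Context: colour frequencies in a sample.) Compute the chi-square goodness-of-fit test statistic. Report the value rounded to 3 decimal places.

test statistic = 90.690

n = 102; E_i = n·p_i = [31.88, 31.88, 6.38, 31.88]
χ² = (14−31.88)²/31.88 + (29−31.88)²/31.88 + (29−6.38)²/6.38 + (30−31.88)²/31.88 = 90.6902
df = 3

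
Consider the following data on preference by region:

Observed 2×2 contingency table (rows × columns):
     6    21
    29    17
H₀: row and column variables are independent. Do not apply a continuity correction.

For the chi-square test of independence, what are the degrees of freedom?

df = (r−1)(c−1) = (2−1)·(2−1) = 1

degrees of freedom = 1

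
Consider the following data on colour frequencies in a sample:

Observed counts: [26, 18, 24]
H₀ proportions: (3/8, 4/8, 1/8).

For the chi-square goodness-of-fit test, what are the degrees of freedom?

degrees of freedom = 2

df = k − 1 = 3 − 1 = 2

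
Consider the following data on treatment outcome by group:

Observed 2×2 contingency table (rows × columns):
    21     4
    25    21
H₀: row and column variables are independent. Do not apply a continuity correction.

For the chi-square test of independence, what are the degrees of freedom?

degrees of freedom = 1

df = (r−1)(c−1) = (2−1)·(2−1) = 1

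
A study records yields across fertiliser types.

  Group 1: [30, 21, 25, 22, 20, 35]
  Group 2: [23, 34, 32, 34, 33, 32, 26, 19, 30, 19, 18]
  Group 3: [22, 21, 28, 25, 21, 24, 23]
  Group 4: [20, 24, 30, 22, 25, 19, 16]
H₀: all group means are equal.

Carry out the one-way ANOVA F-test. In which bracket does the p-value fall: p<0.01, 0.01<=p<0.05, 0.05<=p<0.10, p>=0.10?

Group means [25.50, 27.27, 23.43, 22.29], grand mean 24.935
SSB = Σnᵢ(x̄ᵢ−x̄)² = 127.046; SSW = ΣΣ(x−x̄ᵢ)² = 754.825
MSB = 127.046/3 = 42.3488; MSW = 754.825/27 = 27.9565
F = MSB/MSW = 1.5148
df = (3, 27)
p-value (upper-tail) = 0.23319
→ bracket: p>=0.10

p-value bracket: p>=0.10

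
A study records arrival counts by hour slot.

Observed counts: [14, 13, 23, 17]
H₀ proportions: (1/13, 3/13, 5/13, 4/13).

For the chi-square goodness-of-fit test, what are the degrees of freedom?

degrees of freedom = 3

df = k − 1 = 4 − 1 = 3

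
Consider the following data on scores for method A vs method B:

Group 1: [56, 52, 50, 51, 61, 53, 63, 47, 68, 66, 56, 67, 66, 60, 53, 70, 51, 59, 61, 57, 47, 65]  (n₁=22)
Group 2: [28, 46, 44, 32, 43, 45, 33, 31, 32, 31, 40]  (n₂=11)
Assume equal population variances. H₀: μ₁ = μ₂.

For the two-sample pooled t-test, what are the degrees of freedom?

degrees of freedom = 31

df = n₁ + n₂ − 2 = 22 + 11 − 2 = 31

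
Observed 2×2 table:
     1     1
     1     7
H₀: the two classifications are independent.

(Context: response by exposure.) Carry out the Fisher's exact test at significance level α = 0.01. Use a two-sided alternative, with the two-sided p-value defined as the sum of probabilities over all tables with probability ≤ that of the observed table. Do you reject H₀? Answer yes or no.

Margins: r₁=2, r₂=8, c₁=2, c₂=8, n=10
p_obs = C(2,1)·C(8,1)/C(10,2); sum pmf over tables with pmf ≤ p_obs
p-value (two-sided) = 0.37778
At α=0.01: p ≥ α → fail to reject H₀

reject H₀: no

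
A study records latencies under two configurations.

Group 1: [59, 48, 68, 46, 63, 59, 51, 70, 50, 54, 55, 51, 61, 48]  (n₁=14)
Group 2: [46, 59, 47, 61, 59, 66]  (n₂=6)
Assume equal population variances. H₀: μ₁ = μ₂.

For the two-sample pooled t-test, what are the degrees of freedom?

degrees of freedom = 18

df = n₁ + n₂ − 2 = 14 + 6 − 2 = 18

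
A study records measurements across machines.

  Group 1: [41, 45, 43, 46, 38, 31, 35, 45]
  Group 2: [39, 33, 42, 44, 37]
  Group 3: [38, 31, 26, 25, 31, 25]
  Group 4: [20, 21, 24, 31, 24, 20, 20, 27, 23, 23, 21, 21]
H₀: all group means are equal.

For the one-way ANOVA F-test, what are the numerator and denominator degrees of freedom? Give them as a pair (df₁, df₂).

k = 4 groups, N = 31 total
df = (k−1, N−k) = (4−1, 31−4) = (3, 27)

degrees of freedom = [3, 27]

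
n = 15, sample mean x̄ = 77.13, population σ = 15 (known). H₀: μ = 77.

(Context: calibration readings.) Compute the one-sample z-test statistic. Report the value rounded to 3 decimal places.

test statistic = 0.034

SE = σ/√n = 15/√15 = 3.8730
z = (x̄−μ₀)/SE = (77.13−77)/3.8730 = 0.0336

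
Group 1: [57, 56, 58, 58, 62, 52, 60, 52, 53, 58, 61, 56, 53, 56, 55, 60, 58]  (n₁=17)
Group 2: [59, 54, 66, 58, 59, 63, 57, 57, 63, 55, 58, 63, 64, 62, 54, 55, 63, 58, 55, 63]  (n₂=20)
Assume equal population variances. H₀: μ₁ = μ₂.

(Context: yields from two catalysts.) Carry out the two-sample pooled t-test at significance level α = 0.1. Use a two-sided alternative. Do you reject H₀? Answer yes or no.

x̄₁=56.765, s₁=3.073, n₁=17
x̄₂=59.300, s₂=3.771, n₂=20
s_p² = [16·3.073² + 19·3.771²]/35 = 12.0360
SE = √(s_p²·(1/17+1/20)) = 1.1445
t = (56.765−59.300)/1.1445 = -2.2153
df = 35
p-value (two-sided) = 0.03334
At α=0.1: p < α → reject H₀

reject H₀: yes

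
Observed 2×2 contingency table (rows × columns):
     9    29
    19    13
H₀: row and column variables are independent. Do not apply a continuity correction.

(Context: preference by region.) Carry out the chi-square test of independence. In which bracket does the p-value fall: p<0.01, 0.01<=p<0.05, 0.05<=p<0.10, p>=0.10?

p-value bracket: p<0.01

Row totals [38, 32], col totals [28, 42], n=70
χ² = (9−15.20)²/15.20 + (29−22.80)²/22.80 + (19−12.80)²/12.80 + (13−19.20)²/19.20 = 9.2201
df = 1
p-value (upper-tail) = 0.00239
→ bracket: p<0.01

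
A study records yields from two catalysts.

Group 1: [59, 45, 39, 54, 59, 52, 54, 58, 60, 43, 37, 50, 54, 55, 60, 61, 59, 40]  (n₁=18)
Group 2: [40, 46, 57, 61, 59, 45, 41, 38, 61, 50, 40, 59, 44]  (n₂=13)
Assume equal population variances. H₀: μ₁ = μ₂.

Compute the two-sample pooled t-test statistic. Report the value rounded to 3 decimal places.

test statistic = 0.938

x̄₁=52.167, s₁=7.987, n₁=18
x̄₂=49.308, s₂=8.892, n₂=13
s_p² = [17·7.987² + 12·8.892²]/29 = 70.1127
SE = √(s_p²·(1/18+1/13)) = 3.0477
t = (52.167−49.308)/3.0477 = 0.9381
df = 29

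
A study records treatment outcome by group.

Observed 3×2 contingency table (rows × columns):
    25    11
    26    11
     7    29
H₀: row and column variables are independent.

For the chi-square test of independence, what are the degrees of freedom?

df = (r−1)(c−1) = (3−1)·(2−1) = 2

degrees of freedom = 2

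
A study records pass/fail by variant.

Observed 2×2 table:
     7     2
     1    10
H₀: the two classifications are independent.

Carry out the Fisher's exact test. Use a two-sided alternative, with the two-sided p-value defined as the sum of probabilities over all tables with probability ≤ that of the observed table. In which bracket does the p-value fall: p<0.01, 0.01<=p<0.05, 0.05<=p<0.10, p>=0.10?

Margins: r₁=9, r₂=11, c₁=8, c₂=12, n=20
p_obs = C(9,7)·C(11,1)/C(20,8); sum pmf over tables with pmf ≤ p_obs
p-value (two-sided) = 0.00452
→ bracket: p<0.01

p-value bracket: p<0.01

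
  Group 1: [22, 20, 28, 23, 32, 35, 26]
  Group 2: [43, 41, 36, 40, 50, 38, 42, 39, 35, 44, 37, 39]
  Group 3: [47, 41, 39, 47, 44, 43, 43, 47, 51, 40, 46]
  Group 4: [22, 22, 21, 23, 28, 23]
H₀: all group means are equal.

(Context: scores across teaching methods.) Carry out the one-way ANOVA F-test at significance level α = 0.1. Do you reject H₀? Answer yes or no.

reject H₀: yes

Group means [26.57, 40.33, 44.36, 23.17], grand mean 36.028
SSB = Σnᵢ(x̄ᵢ−x̄)² = 2605.212; SSW = ΣΣ(x−x̄ᵢ)² = 525.760
MSB = 2605.212/3 = 868.4042; MSW = 525.760/32 = 16.4300
F = MSB/MSW = 52.8548
df = (3, 32)
p-value (upper-tail) = 0.00000
At α=0.1: p < α → reject H₀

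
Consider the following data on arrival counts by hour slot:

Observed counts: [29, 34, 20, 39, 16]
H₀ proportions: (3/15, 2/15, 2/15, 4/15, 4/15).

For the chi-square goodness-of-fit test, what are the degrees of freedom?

degrees of freedom = 4

df = k − 1 = 5 − 1 = 4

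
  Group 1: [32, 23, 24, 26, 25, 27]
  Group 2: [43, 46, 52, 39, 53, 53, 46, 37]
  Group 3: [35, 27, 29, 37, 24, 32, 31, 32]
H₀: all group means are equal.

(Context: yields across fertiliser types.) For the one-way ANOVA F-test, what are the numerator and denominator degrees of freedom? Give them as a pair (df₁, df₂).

k = 3 groups, N = 22 total
df = (k−1, N−k) = (3−1, 22−3) = (2, 19)

degrees of freedom = [2, 19]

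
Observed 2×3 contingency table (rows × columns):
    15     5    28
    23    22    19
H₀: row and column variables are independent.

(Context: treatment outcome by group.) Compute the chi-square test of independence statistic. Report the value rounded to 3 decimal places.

test statistic = 12.072

Row totals [48, 64], col totals [38, 27, 47], n=112
χ² = (15−16.29)²/16.29 + (5−11.57)²/11.57 + (28−20.14)²/20.14 + (23−21.71)²/21.71 + (22−15.43)²/15.43 + (19−26.86)²/26.86 = 12.0720
df = 2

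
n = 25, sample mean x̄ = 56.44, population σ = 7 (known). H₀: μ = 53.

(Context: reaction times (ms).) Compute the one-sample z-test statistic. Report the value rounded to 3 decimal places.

test statistic = 2.457

SE = σ/√n = 7/√25 = 1.4000
z = (x̄−μ₀)/SE = (56.44−53)/1.4000 = 2.4571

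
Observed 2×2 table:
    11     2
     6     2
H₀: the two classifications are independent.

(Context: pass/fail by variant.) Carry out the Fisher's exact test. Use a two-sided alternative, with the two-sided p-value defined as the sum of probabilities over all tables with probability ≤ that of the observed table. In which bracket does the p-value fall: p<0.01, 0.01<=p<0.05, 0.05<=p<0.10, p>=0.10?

p-value bracket: p>=0.10

Margins: r₁=13, r₂=8, c₁=17, c₂=4, n=21
p_obs = C(13,11)·C(8,6)/C(21,17); sum pmf over tables with pmf ≤ p_obs
p-value (two-sided) = 0.61771
→ bracket: p>=0.10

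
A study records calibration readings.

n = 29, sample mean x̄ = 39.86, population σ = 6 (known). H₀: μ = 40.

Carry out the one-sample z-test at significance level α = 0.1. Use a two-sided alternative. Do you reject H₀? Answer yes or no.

SE = σ/√n = 6/√29 = 1.1142
z = (x̄−μ₀)/SE = (39.86−40)/1.1142 = -0.1257
p-value (two-sided) = 0.90001
At α=0.1: p ≥ α → fail to reject H₀

reject H₀: no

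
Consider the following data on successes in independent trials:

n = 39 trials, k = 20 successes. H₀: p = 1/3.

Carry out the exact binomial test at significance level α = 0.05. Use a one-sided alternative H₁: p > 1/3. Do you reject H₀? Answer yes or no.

reject H₀: yes

Exact binomial: n=39, k=20, p₀=1/3=0.3333
P(X≥20) from Σ C(n,i)·p₀^i·(1−p₀)^(n−i)
p-value (one-sided, H₁ greater) = 0.01550
At α=0.05: p < α → reject H₀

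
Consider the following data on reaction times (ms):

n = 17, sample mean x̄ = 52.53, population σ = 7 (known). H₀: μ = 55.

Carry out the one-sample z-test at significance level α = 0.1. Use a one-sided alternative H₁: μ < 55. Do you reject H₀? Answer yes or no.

reject H₀: yes

SE = σ/√n = 7/√17 = 1.6977
z = (x̄−μ₀)/SE = (52.53−55)/1.6977 = -1.4549
p-value (one-sided, H₁ less) = 0.07285
At α=0.1: p < α → reject H₀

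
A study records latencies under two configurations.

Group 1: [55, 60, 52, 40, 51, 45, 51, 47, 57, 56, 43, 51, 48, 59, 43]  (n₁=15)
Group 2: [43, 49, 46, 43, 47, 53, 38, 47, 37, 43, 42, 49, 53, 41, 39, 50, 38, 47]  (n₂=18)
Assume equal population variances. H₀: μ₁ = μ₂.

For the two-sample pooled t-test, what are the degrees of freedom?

df = n₁ + n₂ − 2 = 15 + 18 − 2 = 31

degrees of freedom = 31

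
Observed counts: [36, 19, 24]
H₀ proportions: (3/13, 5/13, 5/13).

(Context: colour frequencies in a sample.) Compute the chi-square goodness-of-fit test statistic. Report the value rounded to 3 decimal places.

n = 79; E_i = n·p_i = [18.23, 30.38, 30.38]
χ² = (36−18.23)²/18.23 + (19−30.38)²/30.38 + (24−30.38)²/30.38 = 22.9266
df = 2

test statistic = 22.927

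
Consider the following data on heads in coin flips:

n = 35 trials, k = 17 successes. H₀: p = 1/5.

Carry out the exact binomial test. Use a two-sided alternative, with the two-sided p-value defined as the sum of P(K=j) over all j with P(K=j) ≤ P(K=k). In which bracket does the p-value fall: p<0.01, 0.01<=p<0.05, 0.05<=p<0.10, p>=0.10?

p-value bracket: p<0.01

Exact binomial: n=35, k=17, p₀=1/5=0.2000
P(X=j) = C(n,j)·p₀^j·(1−p₀)^(n−j); p = Σ P(X=j) over j with P(X=j) ≤ P(X=17)
p-value (two-sided) = 0.00014
→ bracket: p<0.01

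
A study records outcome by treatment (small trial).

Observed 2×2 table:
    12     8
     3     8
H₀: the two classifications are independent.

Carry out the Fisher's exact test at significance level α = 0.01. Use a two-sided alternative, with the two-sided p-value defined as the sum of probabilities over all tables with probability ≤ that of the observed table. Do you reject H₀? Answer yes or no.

reject H₀: no

Margins: r₁=20, r₂=11, c₁=15, c₂=16, n=31
p_obs = C(20,12)·C(11,3)/C(31,15); sum pmf over tables with pmf ≤ p_obs
p-value (two-sided) = 0.13505
At α=0.01: p ≥ α → fail to reject H₀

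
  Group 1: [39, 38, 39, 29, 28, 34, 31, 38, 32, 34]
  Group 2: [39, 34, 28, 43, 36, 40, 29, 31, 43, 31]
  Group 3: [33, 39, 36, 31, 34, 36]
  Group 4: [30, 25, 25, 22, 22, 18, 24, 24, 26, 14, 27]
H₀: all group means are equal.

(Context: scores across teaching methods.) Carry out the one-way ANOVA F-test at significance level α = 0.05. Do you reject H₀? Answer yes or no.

Group means [34.20, 35.40, 34.83, 23.36], grand mean 31.405
SSB = Σnᵢ(x̄ᵢ−x̄)² = 1019.540; SSW = ΣΣ(x−x̄ᵢ)² = 671.379
MSB = 1019.540/3 = 339.8467; MSW = 671.379/33 = 20.3448
F = MSB/MSW = 16.7043
df = (3, 33)
p-value (upper-tail) = 0.00000
At α=0.05: p < α → reject H₀

reject H₀: yes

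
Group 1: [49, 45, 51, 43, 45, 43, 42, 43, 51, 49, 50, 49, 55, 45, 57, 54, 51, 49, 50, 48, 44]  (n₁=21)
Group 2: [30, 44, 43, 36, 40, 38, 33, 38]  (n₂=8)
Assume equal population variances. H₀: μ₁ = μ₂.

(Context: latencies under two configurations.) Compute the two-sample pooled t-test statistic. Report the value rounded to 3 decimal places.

x̄₁=48.238, s₁=4.230, n₁=21
x̄₂=37.750, s₂=4.743, n₂=8
s_p² = [20·4.230² + 7·4.743²]/27 = 19.0855
SE = √(s_p²·(1/21+1/8)) = 1.8151
t = (48.238−37.750)/1.8151 = 5.7783
df = 27

test statistic = 5.778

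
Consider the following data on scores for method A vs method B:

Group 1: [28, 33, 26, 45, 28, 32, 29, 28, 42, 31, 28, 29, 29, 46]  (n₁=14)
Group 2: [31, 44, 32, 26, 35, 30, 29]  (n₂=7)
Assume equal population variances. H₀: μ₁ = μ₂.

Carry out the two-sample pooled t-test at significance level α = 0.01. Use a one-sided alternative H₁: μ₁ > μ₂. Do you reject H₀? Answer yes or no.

x̄₁=32.429, s₁=6.745, n₁=14
x̄₂=32.429, s₂=5.798, n₂=7
s_p² = [13·6.745² + 6·5.798²]/19 = 41.7444
SE = √(s_p²·(1/14+1/7)) = 2.9909
t = (32.429−32.429)/2.9909 = 0.0000
df = 19
p-value (one-sided, H₁ greater) = 0.50000
At α=0.01: p ≥ α → fail to reject H₀

reject H₀: no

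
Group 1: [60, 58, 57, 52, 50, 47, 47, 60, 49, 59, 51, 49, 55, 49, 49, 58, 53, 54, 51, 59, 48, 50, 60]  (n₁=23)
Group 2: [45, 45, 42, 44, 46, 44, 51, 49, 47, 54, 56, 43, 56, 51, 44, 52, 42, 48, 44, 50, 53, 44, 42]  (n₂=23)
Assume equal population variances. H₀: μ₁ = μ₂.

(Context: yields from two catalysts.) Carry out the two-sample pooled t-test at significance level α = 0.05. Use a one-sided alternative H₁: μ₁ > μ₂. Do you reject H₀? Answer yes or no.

reject H₀: yes

x̄₁=53.261, s₁=4.654, n₁=23
x̄₂=47.478, s₂=4.561, n₂=23
s_p² = [22·4.654² + 22·4.561²]/44 = 21.2312
SE = √(s_p²·(1/23+1/23)) = 1.3587
t = (53.261−47.478)/1.3587 = 4.2558
df = 44
p-value (one-sided, H₁ greater) = 0.00005
At α=0.05: p < α → reject H₀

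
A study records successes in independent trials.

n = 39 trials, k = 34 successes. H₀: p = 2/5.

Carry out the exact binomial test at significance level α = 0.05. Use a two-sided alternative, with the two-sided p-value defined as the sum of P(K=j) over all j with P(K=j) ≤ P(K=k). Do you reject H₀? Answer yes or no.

Exact binomial: n=39, k=34, p₀=2/5=0.4000
P(X=j) = C(n,j)·p₀^j·(1−p₀)^(n−j); p = Σ P(X=j) over j with P(X=j) ≤ P(X=34)
p-value (two-sided) = 0.00000
At α=0.05: p < α → reject H₀

reject H₀: yes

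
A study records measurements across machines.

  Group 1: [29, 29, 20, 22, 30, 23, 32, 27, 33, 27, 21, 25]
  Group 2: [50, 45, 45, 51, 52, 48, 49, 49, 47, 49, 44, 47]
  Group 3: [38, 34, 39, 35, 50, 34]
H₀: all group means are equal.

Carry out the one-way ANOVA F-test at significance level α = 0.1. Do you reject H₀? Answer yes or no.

reject H₀: yes

Group means [26.50, 48.00, 38.33], grand mean 37.467
SSB = Σnᵢ(x̄ᵢ−x̄)² = 2779.133; SSW = ΣΣ(x−x̄ᵢ)² = 458.333
MSB = 2779.133/2 = 1389.5667; MSW = 458.333/27 = 16.9753
F = MSB/MSW = 81.8581
df = (2, 27)
p-value (upper-tail) = 0.00000
At α=0.1: p < α → reject H₀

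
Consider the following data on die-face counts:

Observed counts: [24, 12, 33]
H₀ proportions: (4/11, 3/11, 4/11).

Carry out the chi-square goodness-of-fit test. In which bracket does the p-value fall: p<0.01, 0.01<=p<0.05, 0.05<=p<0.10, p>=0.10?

p-value bracket: 0.05<=p<0.10

n = 69; E_i = n·p_i = [25.09, 18.82, 25.09]
χ² = (24−25.09)²/25.09 + (12−18.82)²/18.82 + (33−25.09)²/25.09 = 5.0109
df = 2
p-value (upper-tail) = 0.08164
→ bracket: 0.05<=p<0.10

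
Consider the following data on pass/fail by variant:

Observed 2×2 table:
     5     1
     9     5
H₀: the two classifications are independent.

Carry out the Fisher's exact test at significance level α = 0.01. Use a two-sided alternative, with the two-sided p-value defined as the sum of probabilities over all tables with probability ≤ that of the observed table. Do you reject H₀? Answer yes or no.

reject H₀: no

Margins: r₁=6, r₂=14, c₁=14, c₂=6, n=20
p_obs = C(6,5)·C(14,9)/C(20,14); sum pmf over tables with pmf ≤ p_obs
p-value (two-sided) = 0.61262
At α=0.01: p ≥ α → fail to reject H₀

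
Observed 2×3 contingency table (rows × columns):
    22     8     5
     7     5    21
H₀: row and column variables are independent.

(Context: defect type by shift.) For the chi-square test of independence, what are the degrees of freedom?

degrees of freedom = 2

df = (r−1)(c−1) = (2−1)·(3−1) = 2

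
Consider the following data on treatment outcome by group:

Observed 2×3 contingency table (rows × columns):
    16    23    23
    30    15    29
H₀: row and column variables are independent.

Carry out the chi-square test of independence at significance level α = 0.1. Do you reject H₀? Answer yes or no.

Row totals [62, 74], col totals [46, 38, 52], n=136
χ² = (16−20.97)²/20.97 + (23−17.32)²/17.32 + (23−23.71)²/23.71 + (30−25.03)²/25.03 + (15−20.68)²/20.68 + (29−28.29)²/28.29 = 5.6223
df = 2
p-value (upper-tail) = 0.06013
At α=0.1: p < α → reject H₀

reject H₀: yes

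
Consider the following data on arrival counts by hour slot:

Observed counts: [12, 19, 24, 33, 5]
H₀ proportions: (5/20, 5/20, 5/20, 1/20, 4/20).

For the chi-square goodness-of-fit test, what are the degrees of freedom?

df = k − 1 = 5 − 1 = 4

degrees of freedom = 4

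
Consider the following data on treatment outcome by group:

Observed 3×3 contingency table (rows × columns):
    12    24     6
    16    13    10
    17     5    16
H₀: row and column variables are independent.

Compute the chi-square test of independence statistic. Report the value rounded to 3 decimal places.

test statistic = 18.311

Row totals [42, 39, 38], col totals [45, 42, 32], n=119
χ² = (12−15.88)²/15.88 + (24−14.82)²/14.82 + (6−11.29)²/11.29 + (16−14.75)²/14.75 + (13−13.76)²/13.76 + (10−10.49)²/10.49 + (17−14.37)²/14.37 + (5−13.41)²/13.41 + (16−10.22)²/10.22 = 18.3111
df = 4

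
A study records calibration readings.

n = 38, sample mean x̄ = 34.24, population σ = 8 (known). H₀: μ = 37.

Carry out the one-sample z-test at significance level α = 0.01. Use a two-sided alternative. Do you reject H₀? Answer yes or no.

SE = σ/√n = 8/√38 = 1.2978
z = (x̄−μ₀)/SE = (34.24−37)/1.2978 = -2.1267
p-value (two-sided) = 0.03344
At α=0.01: p ≥ α → fail to reject H₀

reject H₀: no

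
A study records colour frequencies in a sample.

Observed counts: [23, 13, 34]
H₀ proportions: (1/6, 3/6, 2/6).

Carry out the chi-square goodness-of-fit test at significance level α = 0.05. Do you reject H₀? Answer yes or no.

reject H₀: yes

n = 70; E_i = n·p_i = [11.67, 35.00, 23.33]
χ² = (23−11.67)²/11.67 + (13−35.00)²/35.00 + (34−23.33)²/23.33 = 29.7143
df = 2
p-value (upper-tail) = 0.00000
At α=0.05: p < α → reject H₀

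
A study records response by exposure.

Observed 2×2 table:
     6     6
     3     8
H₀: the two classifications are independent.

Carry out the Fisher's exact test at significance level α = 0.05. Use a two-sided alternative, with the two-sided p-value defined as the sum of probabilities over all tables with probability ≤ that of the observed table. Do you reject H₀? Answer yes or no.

Margins: r₁=12, r₂=11, c₁=9, c₂=14, n=23
p_obs = C(12,6)·C(11,3)/C(23,9); sum pmf over tables with pmf ≤ p_obs
p-value (two-sided) = 0.40032
At α=0.05: p ≥ α → fail to reject H₀

reject H₀: no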